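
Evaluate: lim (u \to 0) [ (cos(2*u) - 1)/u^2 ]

-2

Direct substitution gives 0/0.
Apply L'Hôpital: lim (-2*sin(2*u))/(2*u), still 0/0.
After 2 applications of L'Hôpital's rule the quotient is (-4*cos(2*u))/(2); substituting u = 0 gives -2.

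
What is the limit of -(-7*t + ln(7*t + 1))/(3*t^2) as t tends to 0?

Direct substitution gives 0/0.
Apply L'Hôpital: lim (-7 + 7/(7*t + 1))/(-6*t), still 0/0.
After 2 applications of L'Hôpital's rule the quotient is (-49/(7*t + 1)^2)/(-6); substituting t = 0 gives 49/6.

49/6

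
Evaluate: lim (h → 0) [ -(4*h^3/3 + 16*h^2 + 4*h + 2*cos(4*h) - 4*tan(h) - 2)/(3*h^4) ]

-64/9

Substitution gives 0/0; apply L'Hôpital's rule 4 times.
After differentiating numerator and denominator 4 times the quotient is (512*cos(4*h) - 96*tan(h)^5 - 160*tan(h)^3 - 64*tan(h))/(-72); at h = 0 this is -64/9.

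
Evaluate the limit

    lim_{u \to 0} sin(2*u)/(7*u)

Substitution gives 0/0.
Write it as (2/7)·sin(2u)/(2u); since sin(θ)/θ → 1, the limit is 2/7.

2/7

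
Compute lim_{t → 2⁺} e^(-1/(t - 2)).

As t → 2⁺, -1/(t - 2) → −∞, so e^(-1/(t - 2)) → 0.

0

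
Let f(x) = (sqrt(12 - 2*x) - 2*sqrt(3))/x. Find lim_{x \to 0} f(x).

-√(3)/6

A 0/0 form; rationalise with √(12 - 2x) + √12. This collapses the numerator to -2x, leaving -2/(√(12 - 2x) + √12) → -2/(2√12) = -√(3)/6.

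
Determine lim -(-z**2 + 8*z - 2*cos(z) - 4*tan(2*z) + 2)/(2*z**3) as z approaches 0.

16/3

Substitution gives 0/0; apply L'Hôpital's rule 3 times.
After differentiating numerator and denominator 3 times the quotient is (-2*sin(z) - 192*tan(2*z)^4 - 256*tan(2*z)^2 - 64)/(-12); at z = 0 this is 16/3.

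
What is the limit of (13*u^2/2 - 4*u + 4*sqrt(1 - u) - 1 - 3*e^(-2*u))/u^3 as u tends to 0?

15/4

Substitution gives 0/0; apply L'Hôpital's rule 3 times.
After differentiating numerator and denominator 3 times the quotient is (24*e^(-2*u) - 3/(2*(1 - u)^(5/2)))/(6); at u = 0 this is 15/4.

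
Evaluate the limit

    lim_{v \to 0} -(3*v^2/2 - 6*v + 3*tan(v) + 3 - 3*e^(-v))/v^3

-3/2

Substitution gives 0/0 (the numerator vanishes to order 3).
Expand each term to order v^3: the coefficient of v^3 in 3·tan(v) is 1 and in -3·e^(-v) is 1/2.
Lower-order terms cancel with the polynomial part, so the numerator is (3/2)·v^3 + o(v^3), and the limit is (3/2)/(-1) = -3/2.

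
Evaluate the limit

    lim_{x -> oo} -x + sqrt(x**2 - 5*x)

-5/2

This has the form ∞ − ∞. Multiply and divide by the conjugate √(x^2 - 5*x) + x.
That gives (-5x) / (√(x^2 - 5*x) + x).
Divide numerator and denominator by x: the limit is -5/(2·1) = -5/2.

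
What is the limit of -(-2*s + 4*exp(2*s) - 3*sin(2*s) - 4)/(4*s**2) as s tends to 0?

Substitution gives 0/0; apply L'Hôpital's rule 2 times.
After differentiating numerator and denominator 2 times the quotient is (16*e^(2*s) + 12*sin(2*s))/(-8); at s = 0 this is -2.

-2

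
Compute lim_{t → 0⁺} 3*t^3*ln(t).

0

This is a 0·(−∞) form. Rewrite as 3·ln(t) / t^(−3) and apply L'Hôpital:
the derivative quotient is 3·(1/t) / (−3·t^(−4)) = (-3/3)·t^3 → 0.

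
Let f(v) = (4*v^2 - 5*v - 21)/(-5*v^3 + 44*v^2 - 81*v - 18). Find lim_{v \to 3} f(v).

At v = 3 both the top and bottom vanish — a removable singularity. Factoring out (v - 3) from each leaves (4*v + 7)/(-5*v^2 + 29*v + 6), which at v = 3 equals 19/48.

19/48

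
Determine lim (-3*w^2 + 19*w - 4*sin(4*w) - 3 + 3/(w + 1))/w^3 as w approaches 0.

Substitution gives 0/0 (the numerator vanishes to order 3).
Expand each term to order w^3: the coefficient of w^3 in 3·1/(1 + w) is -3 and in -4·sin(4w) is 128/3.
Lower-order terms cancel with the polynomial part, so the numerator is (119/3)·w^3 + o(w^3), and the limit is (119/3)/(1) = 119/3.

119/3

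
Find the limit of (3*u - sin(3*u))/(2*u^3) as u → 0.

9/4

Direct substitution gives 0/0.
Apply L'Hôpital: lim (3 - 3*cos(3*u))/(6*u^2), still 0/0.
Apply L'Hôpital: lim (9*sin(3*u))/(12*u), still 0/0.
After 3 applications of L'Hôpital's rule the quotient is (27*cos(3*u))/(12); substituting u = 0 gives 9/4.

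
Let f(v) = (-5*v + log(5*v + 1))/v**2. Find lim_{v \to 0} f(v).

Direct substitution gives 0/0.
Apply L'Hôpital: lim (-5 + 5/(5*v + 1))/(2*v), still 0/0.
After 2 applications of L'Hôpital's rule the quotient is (-25/(5*v + 1)^2)/(2); substituting v = 0 gives -25/2.

-25/2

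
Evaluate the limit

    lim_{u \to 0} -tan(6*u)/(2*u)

Substitution gives 0/0.
Since tan(θ)/θ → 1 as θ → 0, tan(6u)/(6u) → 1 and the limit is 6/(-2) = -3.

-3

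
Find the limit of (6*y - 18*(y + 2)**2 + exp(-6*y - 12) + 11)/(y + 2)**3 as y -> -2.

-36

Direct substitution gives 0/0.
Apply L'Hôpital: lim (-36*y - 6*e^(-6*y - 12) - 66)/(3*(y + 2)^2), still 0/0.
Apply L'Hôpital: lim (36*e^(-6*y - 12) - 36)/(6*y + 12), still 0/0.
After 3 applications of L'Hôpital's rule the quotient is (-216*e^(-6*y - 12))/(6); substituting y = -2 gives -36.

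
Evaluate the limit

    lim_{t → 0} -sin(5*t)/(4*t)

Substitution gives 0/0.
Write it as (5/(-4))·sin(5t)/(5t); since sin(u)/u → 1, the limit is -5/4.

-5/4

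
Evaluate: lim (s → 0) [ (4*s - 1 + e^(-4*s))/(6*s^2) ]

Direct substitution gives 0/0.
Apply L'Hôpital: lim (4 - 4*e^(-4*s))/(12*s), still 0/0.
After 2 applications of L'Hôpital's rule the quotient is (16*e^(-4*s))/(12); substituting s = 0 gives 4/3.

4/3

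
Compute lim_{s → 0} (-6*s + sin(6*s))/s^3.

-36

Direct substitution gives 0/0.
Apply L'Hôpital: lim (6*cos(6*s) - 6)/(3*s^2), still 0/0.
Apply L'Hôpital: lim (-36*sin(6*s))/(6*s), still 0/0.
After 3 applications of L'Hôpital's rule the quotient is (-216*cos(6*s))/(6); substituting s = 0 gives -36.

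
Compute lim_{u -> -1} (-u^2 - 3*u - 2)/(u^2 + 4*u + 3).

At u = -1 both the top and bottom vanish — a removable singularity. Factoring out (u + 1) from each leaves (-u - 2)/(u + 3), which at u = -1 equals -1/2.

-1/2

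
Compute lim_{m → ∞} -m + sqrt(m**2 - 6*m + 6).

This has the form ∞ − ∞. Multiply and divide by the conjugate √(m^2 - 6*m + 6) + m.
That gives (-6m + 6) / (√(m^2 - 6*m + 6) + m).
Divide numerator and denominator by m: the limit is -6/(2·1) = -3.

-3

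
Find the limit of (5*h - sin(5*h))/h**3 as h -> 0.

125/6

Direct substitution gives 0/0.
Apply L'Hôpital: lim (5 - 5*cos(5*h))/(3*h^2), still 0/0.
Apply L'Hôpital: lim (25*sin(5*h))/(6*h), still 0/0.
After 3 applications of L'Hôpital's rule the quotient is (125*cos(5*h))/(6); substituting h = 0 gives 125/6.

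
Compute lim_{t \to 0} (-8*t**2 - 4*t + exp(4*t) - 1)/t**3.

Direct substitution gives 0/0.
Apply L'Hôpital: lim (-16*t + 4*e^(4*t) - 4)/(3*t^2), still 0/0.
Apply L'Hôpital: lim (16*e^(4*t) - 16)/(6*t), still 0/0.
After 3 applications of L'Hôpital's rule the quotient is (64*e^(4*t))/(6); substituting t = 0 gives 32/3.

32/3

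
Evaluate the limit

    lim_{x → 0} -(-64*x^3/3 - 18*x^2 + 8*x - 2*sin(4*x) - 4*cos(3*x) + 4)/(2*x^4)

27/4

Substitution gives 0/0 (the numerator vanishes to order 4).
Expand each term to order x^4: the coefficient of x^4 in -2·sin(4x) is 0 and in -4·cos(3x) is -27/2.
Lower-order terms cancel with the polynomial part, so the numerator is (-27/2)·x^4 + o(x^4), and the limit is (-27/2)/(-2) = 27/4.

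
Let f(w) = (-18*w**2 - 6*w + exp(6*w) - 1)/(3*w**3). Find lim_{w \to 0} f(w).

Direct substitution gives 0/0.
Apply L'Hôpital: lim (-36*w + 6*e^(6*w) - 6)/(9*w^2), still 0/0.
Apply L'Hôpital: lim (36*e^(6*w) - 36)/(18*w), still 0/0.
After 3 applications of L'Hôpital's rule the quotient is (216*e^(6*w))/(18); substituting w = 0 gives 12.

12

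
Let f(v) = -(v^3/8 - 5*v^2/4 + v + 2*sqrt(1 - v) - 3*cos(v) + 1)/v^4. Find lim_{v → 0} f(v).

13/64

Substitution gives 0/0; apply L'Hôpital's rule 4 times.
After differentiating numerator and denominator 4 times the quotient is (-3*cos(v) - 15/(8*(1 - v)^(7/2)))/(-24); at v = 0 this is 13/64.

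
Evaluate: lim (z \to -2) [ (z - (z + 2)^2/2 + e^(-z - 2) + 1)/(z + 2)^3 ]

Direct substitution gives 0/0.
Apply L'Hôpital: lim (-z - e^(-z - 2) - 1)/(3*(z + 2)^2), still 0/0.
Apply L'Hôpital: lim (e^(-z - 2) - 1)/(6*z + 12), still 0/0.
After 3 applications of L'Hôpital's rule the quotient is (-e^(-z - 2))/(6); substituting z = -2 gives -1/6.

-1/6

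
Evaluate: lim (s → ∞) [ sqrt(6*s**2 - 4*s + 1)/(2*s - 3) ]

For large |s|, √(6*s^2 - 4*s + 1) ≈ √6·|s| and the denominator ≈ 2s.
Since s → +∞, |s| = s, giving √6/(2) = √(6)/2.

√(6)/2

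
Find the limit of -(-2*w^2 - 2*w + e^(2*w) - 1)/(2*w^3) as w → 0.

-2/3

Direct substitution gives 0/0.
Apply L'Hôpital: lim (-4*w + 2*e^(2*w) - 2)/(-6*w^2), still 0/0.
Apply L'Hôpital: lim (4*e^(2*w) - 4)/(-12*w), still 0/0.
After 3 applications of L'Hôpital's rule the quotient is (8*e^(2*w))/(-12); substituting w = 0 gives -2/3.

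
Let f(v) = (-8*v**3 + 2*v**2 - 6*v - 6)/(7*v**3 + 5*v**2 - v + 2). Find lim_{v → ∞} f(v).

-8/7

Numerator and denominator both have degree 3.
Dividing every term by v^3, all lower-order terms vanish and the limit is the ratio of leading coefficients, -8/(7) = -8/7.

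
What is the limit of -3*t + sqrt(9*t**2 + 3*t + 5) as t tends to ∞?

An ∞ − ∞ form. Rationalising with the conjugate, the difference becomes (3t + 5) / (√(9*t^2 + 3*t + 5) + 3t).
For large t the denominator behaves like 2·3t, so the quotient tends to 3/6 = 1/2.

1/2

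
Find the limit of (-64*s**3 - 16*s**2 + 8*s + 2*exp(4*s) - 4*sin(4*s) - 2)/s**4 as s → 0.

64/3

Substitution gives 0/0 (the numerator vanishes to order 4).
Expand each term to order s^4: the coefficient of s^4 in 2·e^(4s) is 64/3 and in -4·sin(4s) is 0.
Lower-order terms cancel with the polynomial part, so the numerator is (64/3)·s^4 + o(s^4), and the limit is (64/3)/(1) = 64/3.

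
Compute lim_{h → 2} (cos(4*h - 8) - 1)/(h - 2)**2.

-8

Direct substitution gives 0/0.
Apply L'Hôpital: lim (-4*sin(4*h - 8))/(2*h - 4), still 0/0.
After 2 applications of L'Hôpital's rule the quotient is (-16*cos(4*h - 8))/(2); substituting h = 2 gives -8.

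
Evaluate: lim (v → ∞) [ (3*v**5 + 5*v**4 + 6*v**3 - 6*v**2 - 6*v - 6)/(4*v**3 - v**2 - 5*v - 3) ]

∞

The numerator has higher degree (5 > 3); the quotient behaves like (3/(4))·v^2 for large |v|.
As v → +∞ this diverges to ∞.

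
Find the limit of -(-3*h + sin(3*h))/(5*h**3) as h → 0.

Direct substitution gives 0/0.
Apply L'Hôpital: lim (3*cos(3*h) - 3)/(-15*h^2), still 0/0.
Apply L'Hôpital: lim (-9*sin(3*h))/(-30*h), still 0/0.
After 3 applications of L'Hôpital's rule the quotient is (-27*cos(3*h))/(-30); substituting h = 0 gives 9/10.

9/10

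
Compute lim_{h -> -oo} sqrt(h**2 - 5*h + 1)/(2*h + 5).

For large |h|, √(h^2 - 5*h + 1) ≈ √1·|h| and the denominator ≈ 2h.
Since h → −∞, |h| = −h, giving −√1/(2) = -1/2.

-1/2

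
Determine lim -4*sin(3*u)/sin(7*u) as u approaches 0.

-12/7

Substitution gives 0/0.
Divide numerator and denominator by u: sin(3u)/u → 3 and sin(7u)/u → 7, so the limit is -4·3/7 = -12/7.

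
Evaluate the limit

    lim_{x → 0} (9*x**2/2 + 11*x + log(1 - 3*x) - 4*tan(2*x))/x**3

-59/3

Substitution gives 0/0; apply L'Hôpital's rule 3 times.
After differentiating numerator and denominator 3 times the quotient is (-128*tan(2*x)^2/cos(2*x)^2 - 64/cos(2*x)^4 + 54/(3*x - 1)^3)/(6); at x = 0 this is -59/3.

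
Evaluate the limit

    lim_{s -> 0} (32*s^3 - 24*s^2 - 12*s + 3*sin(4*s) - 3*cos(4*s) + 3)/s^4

-32

Substitution gives 0/0; apply L'Hôpital's rule 4 times.
After differentiating numerator and denominator 4 times the quotient is (768*sin(4*s) - 768*cos(4*s))/(24); at s = 0 this is -32.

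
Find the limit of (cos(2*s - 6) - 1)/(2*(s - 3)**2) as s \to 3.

Direct substitution gives 0/0.
Apply L'Hôpital: lim (-2*sin(2*s - 6))/(4*s - 12), still 0/0.
After 2 applications of L'Hôpital's rule the quotient is (-4*cos(2*s - 6))/(4); substituting s = 3 gives -1.

-1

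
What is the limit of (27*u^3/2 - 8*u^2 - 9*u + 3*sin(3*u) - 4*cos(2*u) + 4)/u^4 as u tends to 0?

-8/3

Substitution gives 0/0 (the numerator vanishes to order 4).
Expand each term to order u^4: the coefficient of u^4 in -4·cos(2u) is -8/3 and in 3·sin(3u) is 0.
Lower-order terms cancel with the polynomial part, so the numerator is (-8/3)·u^4 + o(u^4), and the limit is (-8/3)/(1) = -8/3.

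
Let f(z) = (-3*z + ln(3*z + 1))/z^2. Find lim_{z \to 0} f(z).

-9/2

Direct substitution gives 0/0.
Apply L'Hôpital: lim (-3 + 3/(3*z + 1))/(2*z), still 0/0.
After 2 applications of L'Hôpital's rule the quotient is (-9/(3*z + 1)^2)/(2); substituting z = 0 gives -9/2.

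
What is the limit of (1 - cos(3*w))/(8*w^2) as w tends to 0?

Substitution gives 0/0.
Use (1 − cos u)/u² → 1/2 with u = 3w: the limit is 3²/(2·8) = 9/16.

9/16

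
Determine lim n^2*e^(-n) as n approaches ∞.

0

Write as n^2/e^{1n}, an ∞/∞ form.
Exponential growth dominates any polynomial, so repeated L'Hôpital (or the standard result) gives 0.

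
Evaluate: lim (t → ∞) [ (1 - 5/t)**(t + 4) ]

e^(-5)

Write it as [(1 - 5/t)^t]^(1) · (1 - 5/t)^(4). The bracketed term tends to e^(-5) and the second factor to 1, so the limit is e^(-5).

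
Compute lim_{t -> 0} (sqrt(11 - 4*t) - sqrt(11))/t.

A 0/0 form; rationalise with √(11 - 4t) + √11. This collapses the numerator to -4t, leaving -4/(√(11 - 4t) + √11) → -4/(2√11) = -2*√(11)/11.

-2*√(11)/11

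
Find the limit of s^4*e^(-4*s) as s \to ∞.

Write as s^4/e^{4s}, an ∞/∞ form.
Exponential growth dominates any polynomial, so repeated L'Hôpital (or the standard result) gives 0.

0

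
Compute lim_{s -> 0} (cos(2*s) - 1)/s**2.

Direct substitution gives 0/0.
Apply L'Hôpital: lim (-2*sin(2*s))/(2*s), still 0/0.
After 2 applications of L'Hôpital's rule the quotient is (-4*cos(2*s))/(2); substituting s = 0 gives -2.

-2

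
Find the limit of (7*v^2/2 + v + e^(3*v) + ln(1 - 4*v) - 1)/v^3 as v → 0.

-101/6

Substitution gives 0/0 (the numerator vanishes to order 3).
Expand each term to order v^3: the coefficient of v^3 in ln(1 - 4v) is -64/3 and in e^(3v) is 9/2.
Lower-order terms cancel with the polynomial part, so the numerator is (-101/6)·v^3 + o(v^3), and the limit is (-101/6)/(1) = -101/6.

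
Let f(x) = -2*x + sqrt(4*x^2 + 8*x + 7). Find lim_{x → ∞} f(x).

An ∞ − ∞ form. Rationalising with the conjugate, the difference becomes (8x + 7) / (√(4*x^2 + 8*x + 7) + 2x).
For large x the denominator behaves like 2·2x, so the quotient tends to 8/4 = 2.

2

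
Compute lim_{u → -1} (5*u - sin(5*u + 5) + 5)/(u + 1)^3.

Direct substitution gives 0/0.
Apply L'Hôpital: lim (5 - 5*cos(5*u + 5))/(3*(u + 1)^2), still 0/0.
Apply L'Hôpital: lim (25*sin(5*u + 5))/(6*u + 6), still 0/0.
After 3 applications of L'Hôpital's rule the quotient is (125*cos(5*u + 5))/(6); substituting u = -1 gives 125/6.

125/6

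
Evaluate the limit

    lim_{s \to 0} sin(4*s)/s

4

Substitution gives 0/0.
Write it as (4)·sin(4s)/(4s); since sin(u)/u → 1, the limit is 4.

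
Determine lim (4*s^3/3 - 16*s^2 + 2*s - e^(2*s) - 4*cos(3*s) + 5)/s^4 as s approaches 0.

-85/6

Substitution gives 0/0; apply L'Hôpital's rule 4 times.
After differentiating numerator and denominator 4 times the quotient is (-16*e^(2*s) - 324*cos(3*s))/(24); at s = 0 this is -85/6.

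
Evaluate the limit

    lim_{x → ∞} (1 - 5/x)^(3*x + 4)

e^(-15)

Let L be the limit and take ln: ln L = lim (3x + 4)·ln(1 - 5/x) = lim (3x + 4)·(-5/x + O(1/x²)) = -15.
Hence L = e^(-15).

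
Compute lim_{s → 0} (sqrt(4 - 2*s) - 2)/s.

-1/2

Substitution gives 0/0. Multiply numerator and denominator by the conjugate √(4 - 2s) + √4.
The numerator becomes (4 - 2s) − 4 = -2s, so the expression simplifies to -2/(√(4 - 2s) + √4).
Letting s → 0 gives -2/(2√4) = -1/2.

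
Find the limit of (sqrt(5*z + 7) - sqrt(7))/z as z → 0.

A 0/0 form; rationalise with √(7 + 5z) + √7. This collapses the numerator to 5z, leaving 5/(√(7 + 5z) + √7) → 5/(2√7) = 5*√(7)/14.

5*√(7)/14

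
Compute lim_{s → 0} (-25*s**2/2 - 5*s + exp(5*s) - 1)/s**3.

Direct substitution gives 0/0.
Apply L'Hôpital: lim (-25*s + 5*e^(5*s) - 5)/(3*s^2), still 0/0.
Apply L'Hôpital: lim (25*e^(5*s) - 25)/(6*s), still 0/0.
After 3 applications of L'Hôpital's rule the quotient is (125*e^(5*s))/(6); substituting s = 0 gives 125/6.

125/6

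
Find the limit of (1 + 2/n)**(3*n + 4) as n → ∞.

e^(6)

Write it as [(1 + 2/n)^n]^(3) · (1 + 2/n)^(4). The bracketed term tends to e^(2) and the second factor to 1, so the limit is e^(6).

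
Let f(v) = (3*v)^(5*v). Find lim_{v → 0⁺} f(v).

1

Base → 0⁺ and exponent → 0⁺: a 0^0 form.
Take logs: 5v·ln(3v). This is 0·(−∞); rewriting as ln(3v)/(1/(5v)) and applying L'Hôpital gives 0.
Hence the limit is e^0 = 1.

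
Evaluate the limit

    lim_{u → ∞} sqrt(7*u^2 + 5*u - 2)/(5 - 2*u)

-√(7)/2

For large |u|, √(7*u^2 + 5*u - 2) ≈ √7·|u| and the denominator ≈ -2u.
Since u → +∞, |u| = u, giving √7/(-2) = -√(7)/2.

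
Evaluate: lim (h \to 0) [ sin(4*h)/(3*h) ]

4/3

Substitution gives 0/0.
Write it as (4/3)·sin(4h)/(4h); since sin(u)/u → 1, the limit is 4/3.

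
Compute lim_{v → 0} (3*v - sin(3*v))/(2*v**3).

9/4

Direct substitution gives 0/0.
Apply L'Hôpital: lim (3 - 3*cos(3*v))/(6*v^2), still 0/0.
Apply L'Hôpital: lim (9*sin(3*v))/(12*v), still 0/0.
After 3 applications of L'Hôpital's rule the quotient is (27*cos(3*v))/(12); substituting v = 0 gives 9/4.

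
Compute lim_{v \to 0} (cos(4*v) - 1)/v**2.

-8

Direct substitution gives 0/0.
Apply L'Hôpital: lim (-4*sin(4*v))/(2*v), still 0/0.
After 2 applications of L'Hôpital's rule the quotient is (-16*cos(4*v))/(2); substituting v = 0 gives -8.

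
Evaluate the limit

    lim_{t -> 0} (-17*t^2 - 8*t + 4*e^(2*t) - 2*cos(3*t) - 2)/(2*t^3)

Substitution gives 0/0 (the numerator vanishes to order 3).
Expand each term to order t^3: the coefficient of t^3 in 4·e^(2t) is 16/3 and in -2·cos(3t) is 0.
Lower-order terms cancel with the polynomial part, so the numerator is (16/3)·t^3 + o(t^3), and the limit is (16/3)/(2) = 8/3.

8/3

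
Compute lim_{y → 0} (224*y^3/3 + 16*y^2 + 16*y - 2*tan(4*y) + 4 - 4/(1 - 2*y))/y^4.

-64

Substitution gives 0/0 (the numerator vanishes to order 4).
Expand each term to order y^4: the coefficient of y^4 in -4·1/(1 - 2y) is -64 and in -2·tan(4y) is 0.
Lower-order terms cancel with the polynomial part, so the numerator is (-64)·y^4 + o(y^4), and the limit is (-64)/(1) = -64.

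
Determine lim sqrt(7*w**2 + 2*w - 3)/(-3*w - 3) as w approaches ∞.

-√(7)/3

For large |w|, √(7*w^2 + 2*w - 3) ≈ √7·|w| and the denominator ≈ -3w.
Since w → +∞, |w| = w, giving √7/(-3) = -√(7)/3.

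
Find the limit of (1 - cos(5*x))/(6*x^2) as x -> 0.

25/12

Substitution gives 0/0.
Use (1 − cos u)/u² → 1/2 with u = 5x: the limit is 5²/(2·6) = 25/12.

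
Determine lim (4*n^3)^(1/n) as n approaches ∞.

1

Base → ∞ and exponent → 0: an ∞^0 form.
Take logs: (1/n)·ln(4·n^3) = (ln 4 + 3·ln n)/n → 0.
So the limit is e^0 = 1.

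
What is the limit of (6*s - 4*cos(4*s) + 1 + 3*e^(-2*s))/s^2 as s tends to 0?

38

Substitution gives 0/0 (the numerator vanishes to order 2).
Expand each term to order s^2: the coefficient of s^2 in 3·e^(-2s) is 6 and in -4·cos(4s) is 32.
Lower-order terms cancel with the polynomial part, so the numerator is (38)·s^2 + o(s^2), and the limit is (38)/(1) = 38.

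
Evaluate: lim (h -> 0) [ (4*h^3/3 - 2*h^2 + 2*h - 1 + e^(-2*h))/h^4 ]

2/3

Direct substitution gives 0/0.
Apply L'Hôpital: lim (4*h^2 - 4*h + 2 - 2*e^(-2*h))/(4*h^3), still 0/0.
Apply L'Hôpital: lim (8*h - 4 + 4*e^(-2*h))/(12*h^2), still 0/0.
Apply L'Hôpital: lim (8 - 8*e^(-2*h))/(24*h), still 0/0.
After 4 applications of L'Hôpital's rule the quotient is (16*e^(-2*h))/(24); substituting h = 0 gives 2/3.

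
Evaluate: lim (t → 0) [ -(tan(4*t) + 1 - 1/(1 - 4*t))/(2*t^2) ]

8

Substitution gives 0/0 (the numerator vanishes to order 2).
Expand each term to order t^2: the coefficient of t^2 in −1/(1 - 4t) is -16 and in tan(4t) is 0.
Lower-order terms cancel with the polynomial part, so the numerator is (-16)·t^2 + o(t^2), and the limit is (-16)/(-2) = 8.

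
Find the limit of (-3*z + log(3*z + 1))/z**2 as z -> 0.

-9/2

Direct substitution gives 0/0.
Apply L'Hôpital: lim (-3 + 3/(3*z + 1))/(2*z), still 0/0.
After 2 applications of L'Hôpital's rule the quotient is (-9/(3*z + 1)^2)/(2); substituting z = 0 gives -9/2.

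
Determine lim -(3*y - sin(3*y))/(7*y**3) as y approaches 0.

Direct substitution gives 0/0.
Apply L'Hôpital: lim (3 - 3*cos(3*y))/(-21*y^2), still 0/0.
Apply L'Hôpital: lim (9*sin(3*y))/(-42*y), still 0/0.
After 3 applications of L'Hôpital's rule the quotient is (27*cos(3*y))/(-42); substituting y = 0 gives -9/14.

-9/14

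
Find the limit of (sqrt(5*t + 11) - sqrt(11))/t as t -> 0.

5*√(11)/22

A 0/0 form; rationalise with √(11 + 5t) + √11. This collapses the numerator to 5t, leaving 5/(√(11 + 5t) + √11) → 5/(2√11) = 5*√(11)/22.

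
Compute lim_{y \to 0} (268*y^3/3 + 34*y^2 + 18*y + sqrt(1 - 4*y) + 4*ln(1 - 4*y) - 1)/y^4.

-266

Substitution gives 0/0 (the numerator vanishes to order 4).
Expand each term to order y^4: the coefficient of y^4 in 4·ln(1 - 4y) is -256 and in √(1 - 4y) is -10.
Lower-order terms cancel with the polynomial part, so the numerator is (-266)·y^4 + o(y^4), and the limit is (-266)/(1) = -266.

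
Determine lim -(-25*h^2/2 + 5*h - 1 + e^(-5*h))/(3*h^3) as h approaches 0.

Direct substitution gives 0/0.
Apply L'Hôpital: lim (-25*h + 5 - 5*e^(-5*h))/(-9*h^2), still 0/0.
Apply L'Hôpital: lim (-25 + 25*e^(-5*h))/(-18*h), still 0/0.
After 3 applications of L'Hôpital's rule the quotient is (-125*e^(-5*h))/(-18); substituting h = 0 gives 125/18.

125/18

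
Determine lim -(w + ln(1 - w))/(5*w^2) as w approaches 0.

1/10

Direct substitution gives 0/0.
Apply L'Hôpital: lim (1 - 1/(1 - w))/(-10*w), still 0/0.
After 2 applications of L'Hôpital's rule the quotient is (-1/(1 - w)^2)/(-10); substituting w = 0 gives 1/10.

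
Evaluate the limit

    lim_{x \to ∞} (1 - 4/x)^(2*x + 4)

The base → 1 and the exponent → ∞: a 1^∞ form.
Take logarithms: (2x + 4)·ln(1 - 4/x). Since ln(1+u) ~ u for small u, this behaves like (2x)·(-4/x) → -8.
So the limit is e^(-8).

e^(-8)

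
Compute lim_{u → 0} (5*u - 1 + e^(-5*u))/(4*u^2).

25/8

Direct substitution gives 0/0.
Apply L'Hôpital: lim (5 - 5*e^(-5*u))/(8*u), still 0/0.
After 2 applications of L'Hôpital's rule the quotient is (25*e^(-5*u))/(8); substituting u = 0 gives 25/8.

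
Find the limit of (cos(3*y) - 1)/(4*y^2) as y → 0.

-9/8

Direct substitution gives 0/0.
Apply L'Hôpital: lim (-3*sin(3*y))/(8*y), still 0/0.
After 2 applications of L'Hôpital's rule the quotient is (-9*cos(3*y))/(8); substituting y = 0 gives -9/8.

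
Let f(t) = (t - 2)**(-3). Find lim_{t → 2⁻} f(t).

As t → 2⁻, (t - 2) → 0⁻, so (t - 2)^3 → 0⁻ and 1/(t - 2)^3 → -∞.

-∞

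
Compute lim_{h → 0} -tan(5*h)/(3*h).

Substitution gives 0/0.
Since tan(u)/u → 1 as u → 0, tan(5h)/(5h) → 1 and the limit is 5/(-3) = -5/3.

-5/3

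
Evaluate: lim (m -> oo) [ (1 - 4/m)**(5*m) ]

The base → 1 and the exponent → ∞: a 1^∞ form.
Take logarithms: (5m)·ln(1 - 4/m). Since ln(1+u) ~ u for small u, this behaves like (5m)·(-4/m) → -20.
So the limit is e^(-20).

e^(-20)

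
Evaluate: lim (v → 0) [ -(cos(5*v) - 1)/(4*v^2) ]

Direct substitution gives 0/0.
Apply L'Hôpital: lim (-5*sin(5*v))/(-8*v), still 0/0.
After 2 applications of L'Hôpital's rule the quotient is (-25*cos(5*v))/(-8); substituting v = 0 gives 25/8.

25/8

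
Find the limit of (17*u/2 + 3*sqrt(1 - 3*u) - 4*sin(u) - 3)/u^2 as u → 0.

-27/8

Substitution gives 0/0 (the numerator vanishes to order 2).
Expand each term to order u^2: the coefficient of u^2 in 3·√(1 - 3u) is -27/8 and in -4·sin(u) is 0.
Lower-order terms cancel with the polynomial part, so the numerator is (-27/8)·u^2 + o(u^2), and the limit is (-27/8)/(1) = -27/8.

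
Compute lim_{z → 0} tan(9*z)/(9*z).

Substitution gives 0/0.
Since tan(u)/u → 1 as u → 0, tan(9z)/(9z) → 1 and the limit is 9/9 = 1.

1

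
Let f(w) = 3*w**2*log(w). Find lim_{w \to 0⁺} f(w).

0

This is a 0·(−∞) form. Rewrite as 3·ln(w) / w^(−2) and apply L'Hôpital:
the derivative quotient is 3·(1/w) / (−2·w^(−3)) = (-3/2)·w^2 → 0.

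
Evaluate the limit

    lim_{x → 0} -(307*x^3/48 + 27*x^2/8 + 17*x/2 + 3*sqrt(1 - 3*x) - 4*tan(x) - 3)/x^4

1215/128

Substitution gives 0/0 (the numerator vanishes to order 4).
Expand each term to order x^4: the coefficient of x^4 in 3·√(1 - 3x) is -1215/128 and in -4·tan(x) is 0.
Lower-order terms cancel with the polynomial part, so the numerator is (-1215/128)·x^4 + o(x^4), and the limit is (-1215/128)/(-1) = 1215/128.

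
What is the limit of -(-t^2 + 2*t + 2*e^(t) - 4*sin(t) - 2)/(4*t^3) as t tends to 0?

-1/4

Substitution gives 0/0 (the numerator vanishes to order 3).
Expand each term to order t^3: the coefficient of t^3 in 2·e^(t) is 1/3 and in -4·sin(t) is 2/3.
Lower-order terms cancel with the polynomial part, so the numerator is (1)·t^3 + o(t^3), and the limit is (1)/(-4) = -1/4.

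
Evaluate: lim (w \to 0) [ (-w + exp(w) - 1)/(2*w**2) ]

1/4

Direct substitution gives 0/0.
Apply L'Hôpital: lim (e^(w) - 1)/(4*w), still 0/0.
After 2 applications of L'Hôpital's rule the quotient is (e^(w))/(4); substituting w = 0 gives 1/4.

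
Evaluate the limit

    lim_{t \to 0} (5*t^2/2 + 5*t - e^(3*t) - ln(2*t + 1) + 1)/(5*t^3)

Substitution gives 0/0 (the numerator vanishes to order 3).
Expand each term to order t^3: the coefficient of t^3 in −ln(1 + 2t) is -8/3 and in −e^(3t) is -9/2.
Lower-order terms cancel with the polynomial part, so the numerator is (-43/6)·t^3 + o(t^3), and the limit is (-43/6)/(5) = -43/30.

-43/30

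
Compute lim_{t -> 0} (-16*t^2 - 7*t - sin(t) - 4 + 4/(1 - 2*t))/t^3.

Substitution gives 0/0 (the numerator vanishes to order 3).
Expand each term to order t^3: the coefficient of t^3 in −sin(t) is 1/6 and in 4·1/(1 - 2t) is 32.
Lower-order terms cancel with the polynomial part, so the numerator is (193/6)·t^3 + o(t^3), and the limit is (193/6)/(1) = 193/6.

193/6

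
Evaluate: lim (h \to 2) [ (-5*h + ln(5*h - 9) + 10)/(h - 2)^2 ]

Direct substitution gives 0/0.
Apply L'Hôpital: lim (-5 + 5/(5*h - 9))/(2*h - 4), still 0/0.
After 2 applications of L'Hôpital's rule the quotient is (-25/(5*h - 9)^2)/(2); substituting h = 2 gives -25/2.

-25/2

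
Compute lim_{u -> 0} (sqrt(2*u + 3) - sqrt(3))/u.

√(3)/3

A 0/0 form; rationalise with √(3 + 2u) + √3. This collapses the numerator to 2u, leaving 2/(√(3 + 2u) + √3) → 2/(2√3) = √(3)/3.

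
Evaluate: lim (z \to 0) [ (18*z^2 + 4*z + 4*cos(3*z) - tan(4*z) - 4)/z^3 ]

Substitution gives 0/0; apply L'Hôpital's rule 3 times.
After differentiating numerator and denominator 3 times the quotient is (108*sin(3*z) - 384*tan(4*z)^4 - 512*tan(4*z)^2 - 128)/(6); at z = 0 this is -64/3.

-64/3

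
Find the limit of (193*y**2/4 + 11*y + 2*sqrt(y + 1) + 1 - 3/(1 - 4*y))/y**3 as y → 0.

Substitution gives 0/0; apply L'Hôpital's rule 3 times.
After differentiating numerator and denominator 3 times the quotient is (-1152/(4*y - 1)^4 + 3/(4*(y + 1)^(5/2)))/(6); at y = 0 this is -1535/8.

-1535/8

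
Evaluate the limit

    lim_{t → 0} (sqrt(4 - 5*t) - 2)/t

-5/4

A 0/0 form; rationalise with √(4 - 5t) + √4. This collapses the numerator to -5t, leaving -5/(√(4 - 5t) + √4) → -5/(2√4) = -5/4.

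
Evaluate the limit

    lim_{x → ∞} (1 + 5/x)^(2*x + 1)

e^(10)

Let L be the limit and take ln: ln L = lim (2x + 1)·ln(1 + 5/x) = lim (2x + 1)·(5/x + O(1/x²)) = 10.
Hence L = e^(10).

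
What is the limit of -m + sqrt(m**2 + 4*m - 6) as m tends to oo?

2

This has the form ∞ − ∞. Multiply and divide by the conjugate √(m^2 + 4*m - 6) + m.
That gives (4m - 6) / (√(m^2 + 4*m - 6) + m).
Divide numerator and denominator by m: the limit is 4/(2·1) = 2.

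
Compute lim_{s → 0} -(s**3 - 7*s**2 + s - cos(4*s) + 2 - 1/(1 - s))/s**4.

35/3

Substitution gives 0/0; apply L'Hôpital's rule 4 times.
After differentiating numerator and denominator 4 times the quotient is (-256*cos(4*s) + 24/(s - 1)^5)/(-24); at s = 0 this is 35/3.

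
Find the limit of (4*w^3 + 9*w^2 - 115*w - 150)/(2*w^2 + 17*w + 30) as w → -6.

Since w = -6 makes numerator and denominator zero, (w + 6) divides both.
Cancelling it gives (4*w^2 - 15*w - 25)/(2*w + 5); now plug in w = -6 to get -209/7.

-209/7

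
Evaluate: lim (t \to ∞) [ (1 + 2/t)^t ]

e^(2)

The base → 1 and the exponent → ∞: a 1^∞ form.
Take logarithms: (t)·ln(1 + 2/t). Since ln(1+u) ~ u for small u, this behaves like (t)·(2/t) → 2.
So the limit is e^(2).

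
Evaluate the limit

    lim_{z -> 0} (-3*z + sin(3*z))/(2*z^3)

-9/4

Direct substitution gives 0/0.
Apply L'Hôpital: lim (3*cos(3*z) - 3)/(6*z^2), still 0/0.
Apply L'Hôpital: lim (-9*sin(3*z))/(12*z), still 0/0.
After 3 applications of L'Hôpital's rule the quotient is (-27*cos(3*z))/(12); substituting z = 0 gives -9/4.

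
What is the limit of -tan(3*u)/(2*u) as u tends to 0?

-3/2

Substitution gives 0/0.
Since tan(θ)/θ → 1 as θ → 0, tan(3u)/(3u) → 1 and the limit is 3/(-2) = -3/2.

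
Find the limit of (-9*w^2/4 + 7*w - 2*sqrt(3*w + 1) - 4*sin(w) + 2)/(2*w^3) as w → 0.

Substitution gives 0/0; apply L'Hôpital's rule 3 times.
After differentiating numerator and denominator 3 times the quotient is (4*cos(w) - 81/(4*(3*w + 1)^(5/2)))/(12); at w = 0 this is -65/48.

-65/48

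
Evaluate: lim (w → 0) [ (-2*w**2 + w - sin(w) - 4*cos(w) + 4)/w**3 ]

Substitution gives 0/0 (the numerator vanishes to order 3).
Expand each term to order w^3: the coefficient of w^3 in -4·cos(w) is 0 and in −sin(w) is 1/6.
Lower-order terms cancel with the polynomial part, so the numerator is (1/6)·w^3 + o(w^3), and the limit is (1/6)/(1) = 1/6.

1/6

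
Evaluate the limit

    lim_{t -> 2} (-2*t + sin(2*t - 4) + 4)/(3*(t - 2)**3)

Direct substitution gives 0/0.
Apply L'Hôpital: lim (2*cos(2*t - 4) - 2)/(9*(t - 2)^2), still 0/0.
Apply L'Hôpital: lim (-4*sin(2*t - 4))/(18*t - 36), still 0/0.
After 3 applications of L'Hôpital's rule the quotient is (-8*cos(2*t - 4))/(18); substituting t = 2 gives -4/9.

-4/9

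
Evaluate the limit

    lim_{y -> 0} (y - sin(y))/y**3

Direct substitution gives 0/0.
Apply L'Hôpital: lim (1 - cos(y))/(3*y^2), still 0/0.
Apply L'Hôpital: lim (sin(y))/(6*y), still 0/0.
After 3 applications of L'Hôpital's rule the quotient is (cos(y))/(6); substituting y = 0 gives 1/6.

1/6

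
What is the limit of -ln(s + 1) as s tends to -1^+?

∞

As s → -1⁺, s + 1 → 0⁺ and ln(s + 1) → −∞.
Multiplying by -1 gives ∞.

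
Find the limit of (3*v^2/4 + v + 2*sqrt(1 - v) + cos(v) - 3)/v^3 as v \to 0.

Substitution gives 0/0; apply L'Hôpital's rule 3 times.
After differentiating numerator and denominator 3 times the quotient is (sin(v) - 3/(4*(1 - v)^(5/2)))/(6); at v = 0 this is -1/8.

-1/8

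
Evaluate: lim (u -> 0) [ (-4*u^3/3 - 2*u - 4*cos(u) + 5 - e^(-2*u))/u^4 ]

-5/6

Substitution gives 0/0; apply L'Hôpital's rule 4 times.
After differentiating numerator and denominator 4 times the quotient is (-4*cos(u) - 16*e^(-2*u))/(24); at u = 0 this is -5/6.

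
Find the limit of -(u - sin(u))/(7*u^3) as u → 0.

Direct substitution gives 0/0.
Apply L'Hôpital: lim (1 - cos(u))/(-21*u^2), still 0/0.
Apply L'Hôpital: lim (sin(u))/(-42*u), still 0/0.
After 3 applications of L'Hôpital's rule the quotient is (cos(u))/(-42); substituting u = 0 gives -1/42.

-1/42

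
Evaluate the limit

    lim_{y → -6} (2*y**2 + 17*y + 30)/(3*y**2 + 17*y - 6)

At y = -6 both the top and bottom vanish — a removable singularity. Factoring out (y + 6) from each leaves (2*y + 5)/(3*y - 1), which at y = -6 equals 7/19.

7/19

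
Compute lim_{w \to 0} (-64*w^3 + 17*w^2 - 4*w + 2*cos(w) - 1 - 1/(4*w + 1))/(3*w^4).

-3071/36

Substitution gives 0/0 (the numerator vanishes to order 4).
Expand each term to order w^4: the coefficient of w^4 in 2·cos(w) is 1/12 and in −1/(1 + 4w) is -256.
Lower-order terms cancel with the polynomial part, so the numerator is (-3071/12)·w^4 + o(w^4), and the limit is (-3071/12)/(3) = -3071/36.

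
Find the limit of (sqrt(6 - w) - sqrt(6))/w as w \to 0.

A 0/0 form; rationalise with √(6 - w) + √6. This collapses the numerator to -w, leaving -1/(√(6 - w) + √6) → -1/(2√6) = -√(6)/12.

-√(6)/12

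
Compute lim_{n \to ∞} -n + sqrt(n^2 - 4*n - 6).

-2

An ∞ − ∞ form. Rationalising with the conjugate, the difference becomes (-4n - 6) / (√(n^2 - 4*n - 6) + n).
For large n the denominator behaves like 2·n, so the quotient tends to -4/2 = -2.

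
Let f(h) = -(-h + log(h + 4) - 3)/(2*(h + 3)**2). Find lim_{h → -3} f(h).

1/4

Direct substitution gives 0/0.
Apply L'Hôpital: lim (-1 + 1/(h + 4))/(-4*h - 12), still 0/0.
After 2 applications of L'Hôpital's rule the quotient is (-1/(h + 4)^2)/(-4); substituting h = -3 gives 1/4.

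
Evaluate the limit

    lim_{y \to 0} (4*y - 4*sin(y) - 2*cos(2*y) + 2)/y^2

Substitution gives 0/0; apply L'Hôpital's rule 2 times.
After differentiating numerator and denominator 2 times the quotient is (4*sin(y) + 8*cos(2*y))/(2); at y = 0 this is 4.

4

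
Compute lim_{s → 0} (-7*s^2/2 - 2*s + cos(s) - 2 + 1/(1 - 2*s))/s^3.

Substitution gives 0/0; apply L'Hôpital's rule 3 times.
After differentiating numerator and denominator 3 times the quotient is (sin(s) + 48/(2*s - 1)^4)/(6); at s = 0 this is 8.

8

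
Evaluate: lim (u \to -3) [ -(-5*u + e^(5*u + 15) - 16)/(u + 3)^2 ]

Direct substitution gives 0/0.
Apply L'Hôpital: lim (5*e^(5*u + 15) - 5)/(-2*u - 6), still 0/0.
After 2 applications of L'Hôpital's rule the quotient is (25*e^(5*u + 15))/(-2); substituting u = -3 gives -25/2.

-25/2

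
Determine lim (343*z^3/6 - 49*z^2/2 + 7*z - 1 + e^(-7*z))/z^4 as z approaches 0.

2401/24

Direct substitution gives 0/0.
Apply L'Hôpital: lim (343*z^2/2 - 49*z + 7 - 7*e^(-7*z))/(4*z^3), still 0/0.
Apply L'Hôpital: lim (343*z - 49 + 49*e^(-7*z))/(12*z^2), still 0/0.
Apply L'Hôpital: lim (343 - 343*e^(-7*z))/(24*z), still 0/0.
After 4 applications of L'Hôpital's rule the quotient is (2401*e^(-7*z))/(24); substituting z = 0 gives 2401/24.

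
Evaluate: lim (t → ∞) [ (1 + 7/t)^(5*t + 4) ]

The base → 1 and the exponent → ∞: a 1^∞ form.
Take logarithms: (5t + 4)·ln(1 + 7/t). Since ln(1+u) ~ u for small u, this behaves like (5t)·(7/t) → 35.
So the limit is e^(35).

e^(35)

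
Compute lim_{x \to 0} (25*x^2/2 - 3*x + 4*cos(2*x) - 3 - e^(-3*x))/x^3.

9/2

Substitution gives 0/0 (the numerator vanishes to order 3).
Expand each term to order x^3: the coefficient of x^3 in 4·cos(2x) is 0 and in −e^(-3x) is 9/2.
Lower-order terms cancel with the polynomial part, so the numerator is (9/2)·x^3 + o(x^3), and the limit is (9/2)/(1) = 9/2.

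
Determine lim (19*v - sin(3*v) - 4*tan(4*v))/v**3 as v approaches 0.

Substitution gives 0/0; apply L'Hôpital's rule 3 times.
After differentiating numerator and denominator 3 times the quotient is (27*cos(3*v) - 1536*tan(4*v)^4 - 2048*tan(4*v)^2 - 512)/(6); at v = 0 this is -485/6.

-485/6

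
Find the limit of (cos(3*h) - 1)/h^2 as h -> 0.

Direct substitution gives 0/0.
Apply L'Hôpital: lim (-3*sin(3*h))/(2*h), still 0/0.
After 2 applications of L'Hôpital's rule the quotient is (-9*cos(3*h))/(2); substituting h = 0 gives -9/2.

-9/2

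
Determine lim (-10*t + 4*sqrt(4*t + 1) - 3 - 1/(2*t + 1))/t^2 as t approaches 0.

-12

Substitution gives 0/0 (the numerator vanishes to order 2).
Expand each term to order t^2: the coefficient of t^2 in −1/(1 + 2t) is -4 and in 4·√(1 + 4t) is -8.
Lower-order terms cancel with the polynomial part, so the numerator is (-12)·t^2 + o(t^2), and the limit is (-12)/(1) = -12.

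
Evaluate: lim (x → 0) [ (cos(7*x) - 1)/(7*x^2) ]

Direct substitution gives 0/0.
Apply L'Hôpital: lim (-7*sin(7*x))/(14*x), still 0/0.
After 2 applications of L'Hôpital's rule the quotient is (-49*cos(7*x))/(14); substituting x = 0 gives -7/2.

-7/2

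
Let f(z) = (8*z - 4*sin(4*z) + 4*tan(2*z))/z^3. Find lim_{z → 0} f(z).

Substitution gives 0/0; apply L'Hôpital's rule 3 times.
After differentiating numerator and denominator 3 times the quotient is (256*cos(4*z) + 192*tan(2*z)^4 + 256*tan(2*z)^2 + 64)/(6); at z = 0 this is 160/3.

160/3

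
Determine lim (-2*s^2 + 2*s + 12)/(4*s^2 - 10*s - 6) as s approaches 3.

At s = 3 both the top and bottom vanish — a removable singularity. Factoring out (s - 3) from each leaves (-2*s - 4)/(4*s + 2), which at s = 3 equals -5/7.

-5/7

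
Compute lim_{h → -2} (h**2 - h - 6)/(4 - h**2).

Direct substitution gives 0/0, so factor. Both numerator and denominator have (h + 2) as a factor.
After cancelling, the expression reduces to (h - 3)/(2 - h).
Substituting h = -2 gives -5/4.

-5/4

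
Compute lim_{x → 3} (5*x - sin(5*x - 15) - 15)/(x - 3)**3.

Direct substitution gives 0/0.
Apply L'Hôpital: lim (5 - 5*cos(5*x - 15))/(3*(x - 3)^2), still 0/0.
Apply L'Hôpital: lim (25*sin(5*x - 15))/(6*x - 18), still 0/0.
After 3 applications of L'Hôpital's rule the quotient is (125*cos(5*x - 15))/(6); substituting x = 3 gives 125/6.

125/6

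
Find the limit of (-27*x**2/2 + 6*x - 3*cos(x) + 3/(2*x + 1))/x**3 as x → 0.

Substitution gives 0/0; apply L'Hôpital's rule 3 times.
After differentiating numerator and denominator 3 times the quotient is (-3*sin(x) - 144/(2*x + 1)^4)/(6); at x = 0 this is -24.

-24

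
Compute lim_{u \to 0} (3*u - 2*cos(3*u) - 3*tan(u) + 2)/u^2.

Substitution gives 0/0 (the numerator vanishes to order 2).
Expand each term to order u^2: the coefficient of u^2 in -2·cos(3u) is 9 and in -3·tan(u) is 0.
Lower-order terms cancel with the polynomial part, so the numerator is (9)·u^2 + o(u^2), and the limit is (9)/(1) = 9.

9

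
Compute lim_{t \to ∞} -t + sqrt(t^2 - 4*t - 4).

An ∞ − ∞ form. Rationalising with the conjugate, the difference becomes (-4t - 4) / (√(t^2 - 4*t - 4) + t).
For large t the denominator behaves like 2·t, so the quotient tends to -4/2 = -2.

-2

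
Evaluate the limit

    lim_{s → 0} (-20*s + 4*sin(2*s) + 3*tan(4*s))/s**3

176/3

Substitution gives 0/0; apply L'Hôpital's rule 3 times.
After differentiating numerator and denominator 3 times the quotient is (-32*cos(2*s) + 1152*tan(4*s)^4 + 1536*tan(4*s)^2 + 384)/(6); at s = 0 this is 176/3.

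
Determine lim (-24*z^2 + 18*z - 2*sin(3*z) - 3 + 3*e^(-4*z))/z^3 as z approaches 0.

-23

Substitution gives 0/0; apply L'Hôpital's rule 3 times.
After differentiating numerator and denominator 3 times the quotient is (54*cos(3*z) - 192*e^(-4*z))/(6); at z = 0 this is -23.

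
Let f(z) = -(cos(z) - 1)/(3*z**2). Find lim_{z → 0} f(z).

Direct substitution gives 0/0.
Apply L'Hôpital: lim (-sin(z))/(-6*z), still 0/0.
After 2 applications of L'Hôpital's rule the quotient is (-cos(z))/(-6); substituting z = 0 gives 1/6.

1/6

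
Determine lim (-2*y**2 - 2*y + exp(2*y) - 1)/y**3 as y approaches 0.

Direct substitution gives 0/0.
Apply L'Hôpital: lim (-4*y + 2*e^(2*y) - 2)/(3*y^2), still 0/0.
Apply L'Hôpital: lim (4*e^(2*y) - 4)/(6*y), still 0/0.
After 3 applications of L'Hôpital's rule the quotient is (8*e^(2*y))/(6); substituting y = 0 gives 4/3.

4/3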